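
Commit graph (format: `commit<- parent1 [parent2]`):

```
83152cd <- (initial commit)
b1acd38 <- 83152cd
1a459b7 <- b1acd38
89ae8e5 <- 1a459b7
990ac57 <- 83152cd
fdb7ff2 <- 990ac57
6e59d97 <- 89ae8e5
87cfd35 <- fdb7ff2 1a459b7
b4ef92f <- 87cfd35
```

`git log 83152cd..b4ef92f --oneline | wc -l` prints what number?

6

Reachable from b4ef92f: {1a459b7, 83152cd, 87cfd35, 990ac57, b1acd38, b4ef92f, fdb7ff2}.
Reachable from 83152cd: {83152cd}.
In b4ef92f's history but not 83152cd's: {1a459b7, 87cfd35, 990ac57, b1acd38, b4ef92f, fdb7ff2} — 6 commits.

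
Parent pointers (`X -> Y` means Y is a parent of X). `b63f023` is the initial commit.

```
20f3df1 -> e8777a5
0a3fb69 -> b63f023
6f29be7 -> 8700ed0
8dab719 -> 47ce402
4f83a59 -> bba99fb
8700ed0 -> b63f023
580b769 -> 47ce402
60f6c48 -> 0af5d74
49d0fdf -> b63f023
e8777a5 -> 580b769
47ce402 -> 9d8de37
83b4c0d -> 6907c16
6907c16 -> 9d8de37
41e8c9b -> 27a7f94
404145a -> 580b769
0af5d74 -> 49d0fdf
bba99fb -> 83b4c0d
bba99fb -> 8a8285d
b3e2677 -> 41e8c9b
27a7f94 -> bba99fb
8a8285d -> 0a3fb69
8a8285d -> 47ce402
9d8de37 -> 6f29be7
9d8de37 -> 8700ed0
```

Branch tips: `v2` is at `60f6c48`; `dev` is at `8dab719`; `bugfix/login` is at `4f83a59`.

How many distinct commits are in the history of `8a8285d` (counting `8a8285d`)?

Walking parent pointers from 8a8285d: reachable set = {0a3fb69, 47ce402, 6f29be7, 8700ed0, 8a8285d, 9d8de37, b63f023}.
That is 7 commits.

7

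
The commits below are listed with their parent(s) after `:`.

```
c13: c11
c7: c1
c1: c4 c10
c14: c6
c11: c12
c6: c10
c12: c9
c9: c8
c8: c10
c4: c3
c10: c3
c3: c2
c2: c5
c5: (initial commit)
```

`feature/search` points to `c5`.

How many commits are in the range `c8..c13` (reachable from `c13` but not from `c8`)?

4

Reachable from c13: {c10, c11, c12, c13, c2, c3, c5, c8, c9}.
Reachable from c8: {c10, c2, c3, c5, c8}.
In c13's history but not c8's: {c11, c12, c13, c9} — 4 commits.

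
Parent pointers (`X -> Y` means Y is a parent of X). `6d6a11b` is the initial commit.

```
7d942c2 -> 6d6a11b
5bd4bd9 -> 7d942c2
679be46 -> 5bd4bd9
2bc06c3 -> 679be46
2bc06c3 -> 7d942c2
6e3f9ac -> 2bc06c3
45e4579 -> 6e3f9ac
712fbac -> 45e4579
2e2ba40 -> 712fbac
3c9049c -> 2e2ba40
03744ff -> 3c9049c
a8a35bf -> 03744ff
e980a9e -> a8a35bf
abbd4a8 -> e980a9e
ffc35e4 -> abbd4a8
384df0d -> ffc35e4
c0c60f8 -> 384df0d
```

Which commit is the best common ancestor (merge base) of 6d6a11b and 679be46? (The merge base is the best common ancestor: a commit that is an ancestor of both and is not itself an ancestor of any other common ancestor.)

Ancestors of 6d6a11b: {6d6a11b}.
Ancestors of 679be46: {5bd4bd9, 679be46, 6d6a11b, 7d942c2}.
Common ancestors: {6d6a11b}.
The only common ancestor is 6d6a11b, so it is the merge base.

6d6a11b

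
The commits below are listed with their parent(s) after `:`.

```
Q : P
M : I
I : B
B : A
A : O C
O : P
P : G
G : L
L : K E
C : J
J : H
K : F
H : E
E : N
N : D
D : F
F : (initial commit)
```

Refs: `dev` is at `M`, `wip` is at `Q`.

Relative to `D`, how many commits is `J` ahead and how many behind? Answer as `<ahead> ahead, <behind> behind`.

Reachable from J: {D, E, F, H, J, N}.
Reachable from D: {D, F}.
Only in J's history (ahead): {E, H, J, N} — 4.
Only in D's history (behind): {} — 0.

4 ahead, 0 behind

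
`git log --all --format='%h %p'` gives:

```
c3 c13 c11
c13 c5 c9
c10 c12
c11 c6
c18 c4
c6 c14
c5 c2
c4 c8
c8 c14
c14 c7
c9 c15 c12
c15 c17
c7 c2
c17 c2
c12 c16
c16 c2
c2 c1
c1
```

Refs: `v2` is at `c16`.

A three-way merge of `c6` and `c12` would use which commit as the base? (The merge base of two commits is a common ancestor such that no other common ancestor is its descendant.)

c2

Ancestors of c6: {c1, c14, c2, c6, c7}.
Ancestors of c12: {c1, c12, c16, c2}.
Common ancestors: {c1, c2}.
Among these, c2 is not an ancestor of any other common ancestor — it is the merge base.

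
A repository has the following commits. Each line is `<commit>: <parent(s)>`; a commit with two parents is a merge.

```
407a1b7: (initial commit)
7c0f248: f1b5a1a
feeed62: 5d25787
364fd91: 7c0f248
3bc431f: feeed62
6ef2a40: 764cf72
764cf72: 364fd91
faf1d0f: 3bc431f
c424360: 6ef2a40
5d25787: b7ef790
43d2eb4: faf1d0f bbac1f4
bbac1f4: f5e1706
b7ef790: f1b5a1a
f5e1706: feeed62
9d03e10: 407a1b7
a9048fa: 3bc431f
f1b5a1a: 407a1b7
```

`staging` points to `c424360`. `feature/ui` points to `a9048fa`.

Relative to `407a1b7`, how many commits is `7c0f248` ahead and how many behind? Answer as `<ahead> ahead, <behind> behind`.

Reachable from 7c0f248: {407a1b7, 7c0f248, f1b5a1a}.
Reachable from 407a1b7: {407a1b7}.
Only in 7c0f248's history (ahead): {7c0f248, f1b5a1a} — 2.
Only in 407a1b7's history (behind): {} — 0.

2 ahead, 0 behind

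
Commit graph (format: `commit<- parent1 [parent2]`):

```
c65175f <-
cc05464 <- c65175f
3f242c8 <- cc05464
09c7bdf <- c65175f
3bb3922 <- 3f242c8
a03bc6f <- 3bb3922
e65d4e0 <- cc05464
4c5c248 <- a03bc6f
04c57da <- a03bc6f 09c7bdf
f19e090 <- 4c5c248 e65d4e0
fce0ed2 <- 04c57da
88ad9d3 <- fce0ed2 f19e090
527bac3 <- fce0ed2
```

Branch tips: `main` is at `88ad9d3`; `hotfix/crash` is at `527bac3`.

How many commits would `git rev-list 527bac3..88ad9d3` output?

Reachable from 88ad9d3: {04c57da, 09c7bdf, 3bb3922, 3f242c8, 4c5c248, 88ad9d3, a03bc6f, c65175f, cc05464, e65d4e0, f19e090, fce0ed2}.
Reachable from 527bac3: {04c57da, 09c7bdf, 3bb3922, 3f242c8, 527bac3, a03bc6f, c65175f, cc05464, fce0ed2}.
In 88ad9d3's history but not 527bac3's: {4c5c248, 88ad9d3, e65d4e0, f19e090} — 4 commits.

4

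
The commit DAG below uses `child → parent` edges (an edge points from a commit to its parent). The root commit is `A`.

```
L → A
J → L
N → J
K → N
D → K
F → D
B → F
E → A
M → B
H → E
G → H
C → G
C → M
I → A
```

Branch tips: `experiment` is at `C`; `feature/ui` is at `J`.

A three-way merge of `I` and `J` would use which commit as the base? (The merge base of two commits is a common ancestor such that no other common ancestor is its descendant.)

Ancestors of I: {A, I}.
Ancestors of J: {A, J, L}.
Common ancestors: {A}.
The only common ancestor is A, so it is the merge base.

A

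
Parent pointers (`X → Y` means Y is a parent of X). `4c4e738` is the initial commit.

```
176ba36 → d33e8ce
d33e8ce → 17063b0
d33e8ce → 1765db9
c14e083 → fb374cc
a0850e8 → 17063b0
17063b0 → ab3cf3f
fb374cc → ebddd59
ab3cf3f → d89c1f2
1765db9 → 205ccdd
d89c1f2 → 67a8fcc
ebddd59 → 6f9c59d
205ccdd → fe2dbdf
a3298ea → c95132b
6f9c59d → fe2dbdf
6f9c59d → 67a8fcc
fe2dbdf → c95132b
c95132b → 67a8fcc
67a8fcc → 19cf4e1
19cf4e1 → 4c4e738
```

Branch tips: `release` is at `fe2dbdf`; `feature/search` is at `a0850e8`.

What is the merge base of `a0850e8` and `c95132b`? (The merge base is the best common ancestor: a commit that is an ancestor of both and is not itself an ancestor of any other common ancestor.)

67a8fcc

Ancestors of a0850e8: {17063b0, 19cf4e1, 4c4e738, 67a8fcc, a0850e8, ab3cf3f, d89c1f2}.
Ancestors of c95132b: {19cf4e1, 4c4e738, 67a8fcc, c95132b}.
Common ancestors: {19cf4e1, 4c4e738, 67a8fcc}.
Among these, 67a8fcc is not an ancestor of any other common ancestor — it is the merge base.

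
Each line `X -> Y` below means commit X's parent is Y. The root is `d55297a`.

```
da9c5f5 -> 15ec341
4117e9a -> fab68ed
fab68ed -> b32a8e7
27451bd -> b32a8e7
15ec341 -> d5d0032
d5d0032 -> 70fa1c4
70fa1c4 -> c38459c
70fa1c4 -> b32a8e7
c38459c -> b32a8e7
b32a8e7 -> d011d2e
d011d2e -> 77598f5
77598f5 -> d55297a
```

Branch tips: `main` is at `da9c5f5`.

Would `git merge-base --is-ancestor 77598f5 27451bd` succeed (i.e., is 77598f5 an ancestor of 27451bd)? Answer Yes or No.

Yes

Ancestors of 27451bd (commits reachable by following parents): {27451bd, 77598f5, b32a8e7, d011d2e, d55297a}.
77598f5 is in that set, so it is an ancestor of 27451bd.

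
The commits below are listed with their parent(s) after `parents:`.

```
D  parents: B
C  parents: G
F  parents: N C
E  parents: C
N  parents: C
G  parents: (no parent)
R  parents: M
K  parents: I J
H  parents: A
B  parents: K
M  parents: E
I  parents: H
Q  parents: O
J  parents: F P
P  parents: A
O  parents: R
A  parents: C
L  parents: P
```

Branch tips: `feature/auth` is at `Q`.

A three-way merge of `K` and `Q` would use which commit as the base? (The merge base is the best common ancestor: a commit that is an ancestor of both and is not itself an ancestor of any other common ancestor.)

C

Ancestors of K: {A, C, F, G, H, I, J, K, N, P}.
Ancestors of Q: {C, E, G, M, O, Q, R}.
Common ancestors: {C, G}.
Among these, C is not an ancestor of any other common ancestor — it is the merge base.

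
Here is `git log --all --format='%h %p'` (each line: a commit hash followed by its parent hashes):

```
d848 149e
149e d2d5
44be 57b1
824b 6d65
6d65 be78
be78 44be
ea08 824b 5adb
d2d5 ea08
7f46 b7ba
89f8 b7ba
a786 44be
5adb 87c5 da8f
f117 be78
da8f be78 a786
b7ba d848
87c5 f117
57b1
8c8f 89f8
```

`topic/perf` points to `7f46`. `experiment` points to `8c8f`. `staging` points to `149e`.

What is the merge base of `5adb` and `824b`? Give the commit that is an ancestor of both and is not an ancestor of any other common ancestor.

be78

Ancestors of 5adb: {44be, 57b1, 5adb, 87c5, a786, be78, da8f, f117}.
Ancestors of 824b: {44be, 57b1, 6d65, 824b, be78}.
Common ancestors: {44be, 57b1, be78}.
Among these, be78 is not an ancestor of any other common ancestor — it is the merge base.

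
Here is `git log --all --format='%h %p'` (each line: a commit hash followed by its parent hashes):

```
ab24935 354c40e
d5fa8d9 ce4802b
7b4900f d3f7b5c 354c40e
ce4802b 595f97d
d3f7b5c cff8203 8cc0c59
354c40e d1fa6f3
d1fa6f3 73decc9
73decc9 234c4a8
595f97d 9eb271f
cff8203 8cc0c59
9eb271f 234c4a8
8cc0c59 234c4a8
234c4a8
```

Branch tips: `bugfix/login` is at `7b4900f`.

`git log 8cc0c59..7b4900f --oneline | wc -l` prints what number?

6

Reachable from 7b4900f: {234c4a8, 354c40e, 73decc9, 7b4900f, 8cc0c59, cff8203, d1fa6f3, d3f7b5c}.
Reachable from 8cc0c59: {234c4a8, 8cc0c59}.
In 7b4900f's history but not 8cc0c59's: {354c40e, 73decc9, 7b4900f, cff8203, d1fa6f3, d3f7b5c} — 6 commits.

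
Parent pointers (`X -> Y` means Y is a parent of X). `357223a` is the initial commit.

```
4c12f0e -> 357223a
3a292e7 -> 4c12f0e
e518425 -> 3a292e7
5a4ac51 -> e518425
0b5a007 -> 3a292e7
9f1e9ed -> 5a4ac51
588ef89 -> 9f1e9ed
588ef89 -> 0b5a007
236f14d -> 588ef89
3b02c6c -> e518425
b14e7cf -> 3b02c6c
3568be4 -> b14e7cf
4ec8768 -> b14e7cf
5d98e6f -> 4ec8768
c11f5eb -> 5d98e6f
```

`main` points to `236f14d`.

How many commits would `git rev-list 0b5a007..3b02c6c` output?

2

Reachable from 3b02c6c: {357223a, 3a292e7, 3b02c6c, 4c12f0e, e518425}.
Reachable from 0b5a007: {0b5a007, 357223a, 3a292e7, 4c12f0e}.
In 3b02c6c's history but not 0b5a007's: {3b02c6c, e518425} — 2 commits.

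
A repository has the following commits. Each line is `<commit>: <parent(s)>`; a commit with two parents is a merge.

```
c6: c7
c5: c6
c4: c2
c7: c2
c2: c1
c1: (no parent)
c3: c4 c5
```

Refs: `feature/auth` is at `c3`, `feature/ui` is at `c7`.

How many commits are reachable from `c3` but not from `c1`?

6

Reachable from c3: {c1, c2, c3, c4, c5, c6, c7}.
Reachable from c1: {c1}.
In c3's history but not c1's: {c2, c3, c4, c5, c6, c7} — 6 commits.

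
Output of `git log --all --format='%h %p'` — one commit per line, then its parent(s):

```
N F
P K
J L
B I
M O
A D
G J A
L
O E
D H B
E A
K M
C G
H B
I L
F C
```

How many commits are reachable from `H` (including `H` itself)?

4

Walking parent pointers from H: reachable set = {B, H, I, L}.
That is 4 commits.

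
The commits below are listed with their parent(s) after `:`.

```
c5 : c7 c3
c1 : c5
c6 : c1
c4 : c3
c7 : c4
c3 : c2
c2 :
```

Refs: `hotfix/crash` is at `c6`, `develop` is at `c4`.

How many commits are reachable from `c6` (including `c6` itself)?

Walking parent pointers from c6: reachable set = {c1, c2, c3, c4, c5, c6, c7}.
That is 7 commits.

7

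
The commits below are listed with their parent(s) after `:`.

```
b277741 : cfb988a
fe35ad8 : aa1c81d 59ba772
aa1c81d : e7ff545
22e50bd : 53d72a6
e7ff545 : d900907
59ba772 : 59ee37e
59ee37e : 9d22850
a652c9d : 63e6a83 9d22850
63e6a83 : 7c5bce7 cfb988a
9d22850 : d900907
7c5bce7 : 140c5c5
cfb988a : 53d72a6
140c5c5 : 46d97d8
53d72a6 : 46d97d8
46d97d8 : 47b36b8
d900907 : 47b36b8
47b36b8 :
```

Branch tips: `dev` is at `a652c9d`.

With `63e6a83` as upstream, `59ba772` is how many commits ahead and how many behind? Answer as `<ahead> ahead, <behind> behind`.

4 ahead, 6 behind

Reachable from 59ba772: {47b36b8, 59ba772, 59ee37e, 9d22850, d900907}.
Reachable from 63e6a83: {140c5c5, 46d97d8, 47b36b8, 53d72a6, 63e6a83, 7c5bce7, cfb988a}.
Only in 59ba772's history (ahead): {59ba772, 59ee37e, 9d22850, d900907} — 4.
Only in 63e6a83's history (behind): {140c5c5, 46d97d8, 53d72a6, 63e6a83, 7c5bce7, cfb988a} — 6.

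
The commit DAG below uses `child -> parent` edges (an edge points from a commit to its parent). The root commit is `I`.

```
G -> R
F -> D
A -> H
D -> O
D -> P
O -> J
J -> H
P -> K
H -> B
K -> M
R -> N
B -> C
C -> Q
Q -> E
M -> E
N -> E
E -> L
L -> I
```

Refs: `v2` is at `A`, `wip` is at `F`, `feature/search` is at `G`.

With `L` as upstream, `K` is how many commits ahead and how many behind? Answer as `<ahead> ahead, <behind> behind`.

3 ahead, 0 behind

Reachable from K: {E, I, K, L, M}.
Reachable from L: {I, L}.
Only in K's history (ahead): {E, K, M} — 3.
Only in L's history (behind): {} — 0.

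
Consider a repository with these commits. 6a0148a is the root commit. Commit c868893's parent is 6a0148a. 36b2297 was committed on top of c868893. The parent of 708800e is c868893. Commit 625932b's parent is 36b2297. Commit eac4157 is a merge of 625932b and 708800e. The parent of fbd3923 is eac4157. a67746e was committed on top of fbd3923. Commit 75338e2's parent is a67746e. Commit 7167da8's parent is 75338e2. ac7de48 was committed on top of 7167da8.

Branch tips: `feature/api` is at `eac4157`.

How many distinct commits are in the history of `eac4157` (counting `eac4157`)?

6

Walking parent pointers from eac4157: reachable set = {36b2297, 625932b, 6a0148a, 708800e, c868893, eac4157}.
That is 6 commits.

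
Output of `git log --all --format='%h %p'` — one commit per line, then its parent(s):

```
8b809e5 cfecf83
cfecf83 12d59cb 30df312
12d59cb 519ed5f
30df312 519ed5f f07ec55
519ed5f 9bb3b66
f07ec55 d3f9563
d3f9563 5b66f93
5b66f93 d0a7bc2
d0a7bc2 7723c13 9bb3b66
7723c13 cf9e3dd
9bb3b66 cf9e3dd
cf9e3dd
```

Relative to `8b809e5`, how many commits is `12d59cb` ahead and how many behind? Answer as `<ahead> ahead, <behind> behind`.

Reachable from 12d59cb: {12d59cb, 519ed5f, 9bb3b66, cf9e3dd}.
Reachable from 8b809e5: {12d59cb, 30df312, 519ed5f, 5b66f93, 7723c13, 8b809e5, 9bb3b66, cf9e3dd, cfecf83, d0a7bc2, d3f9563, f07ec55}.
Only in 12d59cb's history (ahead): {} — 0.
Only in 8b809e5's history (behind): {30df312, 5b66f93, 7723c13, 8b809e5, cfecf83, d0a7bc2, d3f9563, f07ec55} — 8.

0 ahead, 8 behind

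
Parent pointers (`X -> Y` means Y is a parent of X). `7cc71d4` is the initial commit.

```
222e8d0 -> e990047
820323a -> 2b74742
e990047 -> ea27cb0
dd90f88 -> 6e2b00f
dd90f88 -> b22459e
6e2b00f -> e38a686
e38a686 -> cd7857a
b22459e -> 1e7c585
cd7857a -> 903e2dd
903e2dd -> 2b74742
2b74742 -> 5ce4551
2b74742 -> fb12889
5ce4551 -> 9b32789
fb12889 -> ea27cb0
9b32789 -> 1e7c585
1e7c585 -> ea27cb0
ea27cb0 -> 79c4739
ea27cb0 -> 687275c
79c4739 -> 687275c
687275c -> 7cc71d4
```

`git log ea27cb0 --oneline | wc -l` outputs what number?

4

Walking parent pointers from ea27cb0: reachable set = {687275c, 79c4739, 7cc71d4, ea27cb0}.
That is 4 commits.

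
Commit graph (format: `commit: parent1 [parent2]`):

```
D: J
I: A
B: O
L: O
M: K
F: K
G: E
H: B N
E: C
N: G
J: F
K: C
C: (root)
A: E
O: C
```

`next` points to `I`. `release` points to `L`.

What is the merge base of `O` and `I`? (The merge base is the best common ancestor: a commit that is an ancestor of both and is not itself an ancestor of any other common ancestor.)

Ancestors of O: {C, O}.
Ancestors of I: {A, C, E, I}.
Common ancestors: {C}.
The only common ancestor is C, so it is the merge base.

C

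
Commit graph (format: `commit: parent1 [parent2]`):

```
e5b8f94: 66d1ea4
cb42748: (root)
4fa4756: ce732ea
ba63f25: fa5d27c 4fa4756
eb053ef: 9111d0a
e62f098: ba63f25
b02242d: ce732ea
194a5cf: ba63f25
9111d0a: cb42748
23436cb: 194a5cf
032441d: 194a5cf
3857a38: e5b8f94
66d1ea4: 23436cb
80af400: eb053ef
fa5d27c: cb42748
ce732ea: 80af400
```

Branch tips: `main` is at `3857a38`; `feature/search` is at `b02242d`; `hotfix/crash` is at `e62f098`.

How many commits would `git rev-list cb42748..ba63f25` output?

Reachable from ba63f25: {4fa4756, 80af400, 9111d0a, ba63f25, cb42748, ce732ea, eb053ef, fa5d27c}.
Reachable from cb42748: {cb42748}.
In ba63f25's history but not cb42748's: {4fa4756, 80af400, 9111d0a, ba63f25, ce732ea, eb053ef, fa5d27c} — 7 commits.

7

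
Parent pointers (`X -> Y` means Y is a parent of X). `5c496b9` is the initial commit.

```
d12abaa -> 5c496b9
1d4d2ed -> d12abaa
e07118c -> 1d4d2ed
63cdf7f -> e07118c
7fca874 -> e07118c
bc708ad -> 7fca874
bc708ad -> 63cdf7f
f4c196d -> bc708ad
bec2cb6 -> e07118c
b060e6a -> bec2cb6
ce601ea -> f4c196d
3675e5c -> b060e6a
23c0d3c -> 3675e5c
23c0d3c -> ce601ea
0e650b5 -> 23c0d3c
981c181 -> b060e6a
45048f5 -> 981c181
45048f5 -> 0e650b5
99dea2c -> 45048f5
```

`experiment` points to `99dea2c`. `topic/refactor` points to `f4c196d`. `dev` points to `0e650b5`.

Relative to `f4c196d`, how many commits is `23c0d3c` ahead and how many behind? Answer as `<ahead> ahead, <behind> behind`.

Reachable from 23c0d3c: {1d4d2ed, 23c0d3c, 3675e5c, 5c496b9, 63cdf7f, 7fca874, b060e6a, bc708ad, bec2cb6, ce601ea, d12abaa, e07118c, f4c196d}.
Reachable from f4c196d: {1d4d2ed, 5c496b9, 63cdf7f, 7fca874, bc708ad, d12abaa, e07118c, f4c196d}.
Only in 23c0d3c's history (ahead): {23c0d3c, 3675e5c, b060e6a, bec2cb6, ce601ea} — 5.
Only in f4c196d's history (behind): {} — 0.

5 ahead, 0 behind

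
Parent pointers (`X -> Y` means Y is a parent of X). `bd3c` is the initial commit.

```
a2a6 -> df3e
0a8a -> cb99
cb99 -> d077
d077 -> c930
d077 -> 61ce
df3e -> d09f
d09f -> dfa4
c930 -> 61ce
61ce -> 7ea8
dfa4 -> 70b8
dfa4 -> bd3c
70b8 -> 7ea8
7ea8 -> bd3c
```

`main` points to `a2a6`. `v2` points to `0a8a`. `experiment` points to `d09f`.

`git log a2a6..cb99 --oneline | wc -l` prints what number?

4

Reachable from cb99: {61ce, 7ea8, bd3c, c930, cb99, d077}.
Reachable from a2a6: {70b8, 7ea8, a2a6, bd3c, d09f, df3e, dfa4}.
In cb99's history but not a2a6's: {61ce, c930, cb99, d077} — 4 commits.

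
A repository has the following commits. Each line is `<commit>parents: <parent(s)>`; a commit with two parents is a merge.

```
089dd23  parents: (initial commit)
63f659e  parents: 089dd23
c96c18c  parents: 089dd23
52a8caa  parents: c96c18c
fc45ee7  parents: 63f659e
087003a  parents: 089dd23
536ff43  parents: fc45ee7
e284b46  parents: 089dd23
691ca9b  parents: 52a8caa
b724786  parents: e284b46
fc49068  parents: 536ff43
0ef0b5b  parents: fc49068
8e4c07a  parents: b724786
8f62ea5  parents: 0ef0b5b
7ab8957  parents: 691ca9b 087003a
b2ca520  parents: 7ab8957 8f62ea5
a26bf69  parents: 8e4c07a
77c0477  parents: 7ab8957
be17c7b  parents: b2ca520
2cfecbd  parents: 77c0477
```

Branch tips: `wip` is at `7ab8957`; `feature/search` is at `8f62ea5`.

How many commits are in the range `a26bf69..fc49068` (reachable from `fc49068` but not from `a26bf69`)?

Reachable from fc49068: {089dd23, 536ff43, 63f659e, fc45ee7, fc49068}.
Reachable from a26bf69: {089dd23, 8e4c07a, a26bf69, b724786, e284b46}.
In fc49068's history but not a26bf69's: {536ff43, 63f659e, fc45ee7, fc49068} — 4 commits.

4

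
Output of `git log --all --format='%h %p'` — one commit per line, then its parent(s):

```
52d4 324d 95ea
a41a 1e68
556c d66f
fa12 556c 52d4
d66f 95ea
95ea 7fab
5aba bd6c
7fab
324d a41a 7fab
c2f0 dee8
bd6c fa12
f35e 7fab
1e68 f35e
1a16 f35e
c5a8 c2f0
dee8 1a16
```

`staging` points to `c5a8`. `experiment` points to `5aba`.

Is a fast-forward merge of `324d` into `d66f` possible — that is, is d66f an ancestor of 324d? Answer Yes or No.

No

A fast-forward from d66f to 324d is possible iff d66f is an ancestor of 324d.
Ancestors of 324d: {1e68, 324d, 7fab, a41a, f35e}.
d66f is not among them, so fast-forward is not possible.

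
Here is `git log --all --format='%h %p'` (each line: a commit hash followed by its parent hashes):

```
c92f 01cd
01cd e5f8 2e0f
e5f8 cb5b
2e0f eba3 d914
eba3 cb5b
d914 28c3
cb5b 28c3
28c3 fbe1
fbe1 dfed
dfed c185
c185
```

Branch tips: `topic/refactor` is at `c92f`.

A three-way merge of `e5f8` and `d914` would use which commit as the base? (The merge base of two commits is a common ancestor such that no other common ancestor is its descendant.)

Ancestors of e5f8: {28c3, c185, cb5b, dfed, e5f8, fbe1}.
Ancestors of d914: {28c3, c185, d914, dfed, fbe1}.
Common ancestors: {28c3, c185, dfed, fbe1}.
Among these, 28c3 is not an ancestor of any other common ancestor — it is the merge base.

28c3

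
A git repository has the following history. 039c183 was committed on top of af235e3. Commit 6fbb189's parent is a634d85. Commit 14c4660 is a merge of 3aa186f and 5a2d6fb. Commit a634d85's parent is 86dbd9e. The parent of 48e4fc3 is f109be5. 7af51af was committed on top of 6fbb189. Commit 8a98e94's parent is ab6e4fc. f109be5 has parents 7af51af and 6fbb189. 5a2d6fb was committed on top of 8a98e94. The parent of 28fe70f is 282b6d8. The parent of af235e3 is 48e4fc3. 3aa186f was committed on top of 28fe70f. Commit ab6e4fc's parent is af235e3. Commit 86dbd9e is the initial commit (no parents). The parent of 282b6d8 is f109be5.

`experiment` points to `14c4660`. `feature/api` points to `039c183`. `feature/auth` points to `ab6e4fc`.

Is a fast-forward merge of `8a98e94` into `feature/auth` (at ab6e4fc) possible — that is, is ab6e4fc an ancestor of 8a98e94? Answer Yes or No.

A fast-forward from ab6e4fc to 8a98e94 is possible iff ab6e4fc is an ancestor of 8a98e94.
Ancestors of 8a98e94: {48e4fc3, 6fbb189, 7af51af, 86dbd9e, 8a98e94, a634d85, ab6e4fc, af235e3, f109be5}.
ab6e4fc is among them, so fast-forward is possible.

Yes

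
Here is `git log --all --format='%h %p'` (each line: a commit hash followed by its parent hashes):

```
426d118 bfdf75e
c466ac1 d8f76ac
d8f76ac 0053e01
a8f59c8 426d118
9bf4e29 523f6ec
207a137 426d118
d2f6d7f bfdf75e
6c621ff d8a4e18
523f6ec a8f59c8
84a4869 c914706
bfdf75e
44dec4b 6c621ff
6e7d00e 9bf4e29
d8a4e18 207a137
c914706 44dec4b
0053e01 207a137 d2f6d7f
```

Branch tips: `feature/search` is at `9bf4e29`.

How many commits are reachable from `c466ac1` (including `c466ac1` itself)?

7

Walking parent pointers from c466ac1: reachable set = {0053e01, 207a137, 426d118, bfdf75e, c466ac1, d2f6d7f, d8f76ac}.
That is 7 commits.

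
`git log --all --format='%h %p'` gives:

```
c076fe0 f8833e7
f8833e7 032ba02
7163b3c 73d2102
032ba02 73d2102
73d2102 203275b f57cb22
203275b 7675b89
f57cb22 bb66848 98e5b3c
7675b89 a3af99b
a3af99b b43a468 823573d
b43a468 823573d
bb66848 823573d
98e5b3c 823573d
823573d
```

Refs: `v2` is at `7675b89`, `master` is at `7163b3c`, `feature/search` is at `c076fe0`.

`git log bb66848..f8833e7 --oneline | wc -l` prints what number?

Reachable from f8833e7: {032ba02, 203275b, 73d2102, 7675b89, 823573d, 98e5b3c, a3af99b, b43a468, bb66848, f57cb22, f8833e7}.
Reachable from bb66848: {823573d, bb66848}.
In f8833e7's history but not bb66848's: {032ba02, 203275b, 73d2102, 7675b89, 98e5b3c, a3af99b, b43a468, f57cb22, f8833e7} — 9 commits.

9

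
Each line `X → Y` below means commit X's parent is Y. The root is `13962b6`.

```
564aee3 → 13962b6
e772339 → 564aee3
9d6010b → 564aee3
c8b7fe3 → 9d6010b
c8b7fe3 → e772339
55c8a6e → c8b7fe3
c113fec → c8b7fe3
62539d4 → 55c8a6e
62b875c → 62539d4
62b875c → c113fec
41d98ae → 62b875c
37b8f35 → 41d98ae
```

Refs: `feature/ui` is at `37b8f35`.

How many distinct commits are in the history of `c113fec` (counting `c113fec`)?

Walking parent pointers from c113fec: reachable set = {13962b6, 564aee3, 9d6010b, c113fec, c8b7fe3, e772339}.
That is 6 commits.

6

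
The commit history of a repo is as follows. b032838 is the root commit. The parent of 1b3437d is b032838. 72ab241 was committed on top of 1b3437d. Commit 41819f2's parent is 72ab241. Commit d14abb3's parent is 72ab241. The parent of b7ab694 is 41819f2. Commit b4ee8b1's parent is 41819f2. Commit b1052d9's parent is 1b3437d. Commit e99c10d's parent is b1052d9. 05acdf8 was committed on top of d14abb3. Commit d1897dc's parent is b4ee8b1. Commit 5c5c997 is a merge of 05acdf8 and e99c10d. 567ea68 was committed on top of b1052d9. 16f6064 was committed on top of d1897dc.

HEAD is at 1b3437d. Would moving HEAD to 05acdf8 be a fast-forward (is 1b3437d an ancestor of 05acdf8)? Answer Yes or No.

Yes

A fast-forward from 1b3437d to 05acdf8 is possible iff 1b3437d is an ancestor of 05acdf8.
Ancestors of 05acdf8: {05acdf8, 1b3437d, 72ab241, b032838, d14abb3}.
1b3437d is among them, so fast-forward is possible.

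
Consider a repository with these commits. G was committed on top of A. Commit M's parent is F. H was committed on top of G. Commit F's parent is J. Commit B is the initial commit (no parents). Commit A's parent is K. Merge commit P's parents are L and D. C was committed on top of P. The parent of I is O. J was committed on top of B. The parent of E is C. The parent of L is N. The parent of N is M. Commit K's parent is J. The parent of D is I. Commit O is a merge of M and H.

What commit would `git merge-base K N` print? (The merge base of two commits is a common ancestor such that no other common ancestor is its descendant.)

Ancestors of K: {B, J, K}.
Ancestors of N: {B, F, J, M, N}.
Common ancestors: {B, J}.
Among these, J is not an ancestor of any other common ancestor — it is the merge base.

J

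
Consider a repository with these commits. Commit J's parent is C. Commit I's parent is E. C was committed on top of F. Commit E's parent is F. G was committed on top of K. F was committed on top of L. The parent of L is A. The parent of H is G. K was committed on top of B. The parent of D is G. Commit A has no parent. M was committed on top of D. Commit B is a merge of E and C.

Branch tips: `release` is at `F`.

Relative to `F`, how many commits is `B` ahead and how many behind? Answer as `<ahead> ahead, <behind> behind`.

Reachable from B: {A, B, C, E, F, L}.
Reachable from F: {A, F, L}.
Only in B's history (ahead): {B, C, E} — 3.
Only in F's history (behind): {} — 0.

3 ahead, 0 behind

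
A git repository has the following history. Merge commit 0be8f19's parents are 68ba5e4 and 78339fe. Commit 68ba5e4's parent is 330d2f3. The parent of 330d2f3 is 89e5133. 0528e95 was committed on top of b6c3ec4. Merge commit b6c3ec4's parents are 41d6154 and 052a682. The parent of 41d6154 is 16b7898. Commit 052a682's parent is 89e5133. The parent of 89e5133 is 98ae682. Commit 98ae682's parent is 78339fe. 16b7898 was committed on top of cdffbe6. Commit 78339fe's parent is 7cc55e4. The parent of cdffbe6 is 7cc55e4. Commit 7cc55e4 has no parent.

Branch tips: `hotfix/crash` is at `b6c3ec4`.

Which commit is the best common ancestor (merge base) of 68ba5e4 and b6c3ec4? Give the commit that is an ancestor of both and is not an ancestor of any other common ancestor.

89e5133

Ancestors of 68ba5e4: {330d2f3, 68ba5e4, 78339fe, 7cc55e4, 89e5133, 98ae682}.
Ancestors of b6c3ec4: {052a682, 16b7898, 41d6154, 78339fe, 7cc55e4, 89e5133, 98ae682, b6c3ec4, cdffbe6}.
Common ancestors: {78339fe, 7cc55e4, 89e5133, 98ae682}.
Among these, 89e5133 is not an ancestor of any other common ancestor — it is the merge base.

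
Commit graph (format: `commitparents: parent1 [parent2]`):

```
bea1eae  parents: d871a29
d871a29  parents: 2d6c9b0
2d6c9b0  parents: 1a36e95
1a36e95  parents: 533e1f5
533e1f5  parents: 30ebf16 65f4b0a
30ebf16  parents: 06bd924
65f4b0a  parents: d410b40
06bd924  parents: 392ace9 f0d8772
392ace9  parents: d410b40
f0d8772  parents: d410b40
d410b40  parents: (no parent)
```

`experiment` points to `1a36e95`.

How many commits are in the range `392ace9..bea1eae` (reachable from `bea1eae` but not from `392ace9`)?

Reachable from bea1eae: {06bd924, 1a36e95, 2d6c9b0, 30ebf16, 392ace9, 533e1f5, 65f4b0a, bea1eae, d410b40, d871a29, f0d8772}.
Reachable from 392ace9: {392ace9, d410b40}.
In bea1eae's history but not 392ace9's: {06bd924, 1a36e95, 2d6c9b0, 30ebf16, 533e1f5, 65f4b0a, bea1eae, d871a29, f0d8772} — 9 commits.

9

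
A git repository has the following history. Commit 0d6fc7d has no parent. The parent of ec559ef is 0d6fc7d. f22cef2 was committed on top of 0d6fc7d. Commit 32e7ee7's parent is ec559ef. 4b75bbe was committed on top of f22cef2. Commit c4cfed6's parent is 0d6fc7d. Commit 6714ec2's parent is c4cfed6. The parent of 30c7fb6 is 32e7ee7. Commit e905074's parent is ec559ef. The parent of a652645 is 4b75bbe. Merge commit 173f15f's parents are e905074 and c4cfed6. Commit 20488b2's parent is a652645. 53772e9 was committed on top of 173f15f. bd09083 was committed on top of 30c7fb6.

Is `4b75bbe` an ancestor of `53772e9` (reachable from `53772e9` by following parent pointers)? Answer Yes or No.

Ancestors of 53772e9: {0d6fc7d, 173f15f, 53772e9, c4cfed6, e905074, ec559ef}.
4b75bbe is not in that set, so it is not an ancestor of 53772e9.

No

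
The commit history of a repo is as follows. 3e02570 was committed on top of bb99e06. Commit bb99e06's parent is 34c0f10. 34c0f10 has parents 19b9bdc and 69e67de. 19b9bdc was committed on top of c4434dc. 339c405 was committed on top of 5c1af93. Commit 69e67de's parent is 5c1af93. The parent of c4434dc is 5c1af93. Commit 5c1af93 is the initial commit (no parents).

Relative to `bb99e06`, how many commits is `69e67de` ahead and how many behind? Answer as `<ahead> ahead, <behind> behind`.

Reachable from 69e67de: {5c1af93, 69e67de}.
Reachable from bb99e06: {19b9bdc, 34c0f10, 5c1af93, 69e67de, bb99e06, c4434dc}.
Only in 69e67de's history (ahead): {} — 0.
Only in bb99e06's history (behind): {19b9bdc, 34c0f10, bb99e06, c4434dc} — 4.

0 ahead, 4 behind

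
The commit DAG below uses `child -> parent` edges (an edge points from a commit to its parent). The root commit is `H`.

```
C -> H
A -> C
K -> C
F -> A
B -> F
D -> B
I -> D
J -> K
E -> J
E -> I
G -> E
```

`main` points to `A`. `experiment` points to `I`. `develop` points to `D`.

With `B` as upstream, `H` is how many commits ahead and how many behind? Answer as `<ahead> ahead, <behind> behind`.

0 ahead, 4 behind

Reachable from H: {H}.
Reachable from B: {A, B, C, F, H}.
Only in H's history (ahead): {} — 0.
Only in B's history (behind): {A, B, C, F} — 4.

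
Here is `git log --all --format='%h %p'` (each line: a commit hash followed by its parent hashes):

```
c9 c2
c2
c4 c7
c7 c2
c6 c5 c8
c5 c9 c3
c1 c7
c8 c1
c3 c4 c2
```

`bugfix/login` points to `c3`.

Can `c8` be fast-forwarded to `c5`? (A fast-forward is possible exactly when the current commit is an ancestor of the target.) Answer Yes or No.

No

A fast-forward from c8 to c5 is possible iff c8 is an ancestor of c5.
Ancestors of c5: {c2, c3, c4, c5, c7, c9}.
c8 is not among them, so fast-forward is not possible.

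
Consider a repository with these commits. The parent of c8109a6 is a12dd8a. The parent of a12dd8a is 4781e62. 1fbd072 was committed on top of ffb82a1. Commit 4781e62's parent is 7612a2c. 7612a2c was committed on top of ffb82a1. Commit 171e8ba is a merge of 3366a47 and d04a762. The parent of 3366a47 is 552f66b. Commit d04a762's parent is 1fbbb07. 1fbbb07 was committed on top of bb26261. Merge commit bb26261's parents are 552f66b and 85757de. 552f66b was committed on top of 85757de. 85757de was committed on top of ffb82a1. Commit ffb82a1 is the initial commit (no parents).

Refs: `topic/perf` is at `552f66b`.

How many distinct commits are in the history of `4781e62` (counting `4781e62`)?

Walking parent pointers from 4781e62: reachable set = {4781e62, 7612a2c, ffb82a1}.
That is 3 commits.

3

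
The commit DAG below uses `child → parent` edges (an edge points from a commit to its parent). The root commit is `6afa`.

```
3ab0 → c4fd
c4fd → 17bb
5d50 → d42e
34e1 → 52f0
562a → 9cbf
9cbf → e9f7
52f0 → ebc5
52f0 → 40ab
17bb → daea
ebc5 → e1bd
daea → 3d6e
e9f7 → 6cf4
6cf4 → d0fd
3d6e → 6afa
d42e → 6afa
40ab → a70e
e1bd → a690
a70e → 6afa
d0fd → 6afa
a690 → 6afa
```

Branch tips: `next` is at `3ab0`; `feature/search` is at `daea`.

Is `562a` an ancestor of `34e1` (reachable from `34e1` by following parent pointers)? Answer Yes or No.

Ancestors of 34e1: {34e1, 40ab, 52f0, 6afa, a690, a70e, e1bd, ebc5}.
562a is not in that set, so it is not an ancestor of 34e1.

No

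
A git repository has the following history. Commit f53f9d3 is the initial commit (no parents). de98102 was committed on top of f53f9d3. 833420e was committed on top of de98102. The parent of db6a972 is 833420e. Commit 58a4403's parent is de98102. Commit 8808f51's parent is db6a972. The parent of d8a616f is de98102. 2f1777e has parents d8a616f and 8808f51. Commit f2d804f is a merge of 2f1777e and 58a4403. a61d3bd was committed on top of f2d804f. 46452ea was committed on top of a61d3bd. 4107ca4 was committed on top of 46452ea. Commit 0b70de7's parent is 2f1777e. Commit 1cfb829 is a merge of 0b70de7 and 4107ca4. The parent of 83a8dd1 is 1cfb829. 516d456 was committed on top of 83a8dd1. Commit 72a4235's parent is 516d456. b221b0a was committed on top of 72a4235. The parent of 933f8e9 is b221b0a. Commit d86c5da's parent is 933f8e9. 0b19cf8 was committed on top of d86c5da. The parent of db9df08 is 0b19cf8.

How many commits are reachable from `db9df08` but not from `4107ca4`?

10

Reachable from db9df08: {0b19cf8, 0b70de7, 1cfb829, 2f1777e, 4107ca4, 46452ea, 516d456, 58a4403, 72a4235, 833420e, 83a8dd1, 8808f51, 933f8e9, a61d3bd, b221b0a, d86c5da, d8a616f, db6a972, db9df08, de98102, f2d804f, f53f9d3}.
Reachable from 4107ca4: {2f1777e, 4107ca4, 46452ea, 58a4403, 833420e, 8808f51, a61d3bd, d8a616f, db6a972, de98102, f2d804f, f53f9d3}.
In db9df08's history but not 4107ca4's: {0b19cf8, 0b70de7, 1cfb829, 516d456, 72a4235, 83a8dd1, 933f8e9, b221b0a, d86c5da, db9df08} — 10 commits.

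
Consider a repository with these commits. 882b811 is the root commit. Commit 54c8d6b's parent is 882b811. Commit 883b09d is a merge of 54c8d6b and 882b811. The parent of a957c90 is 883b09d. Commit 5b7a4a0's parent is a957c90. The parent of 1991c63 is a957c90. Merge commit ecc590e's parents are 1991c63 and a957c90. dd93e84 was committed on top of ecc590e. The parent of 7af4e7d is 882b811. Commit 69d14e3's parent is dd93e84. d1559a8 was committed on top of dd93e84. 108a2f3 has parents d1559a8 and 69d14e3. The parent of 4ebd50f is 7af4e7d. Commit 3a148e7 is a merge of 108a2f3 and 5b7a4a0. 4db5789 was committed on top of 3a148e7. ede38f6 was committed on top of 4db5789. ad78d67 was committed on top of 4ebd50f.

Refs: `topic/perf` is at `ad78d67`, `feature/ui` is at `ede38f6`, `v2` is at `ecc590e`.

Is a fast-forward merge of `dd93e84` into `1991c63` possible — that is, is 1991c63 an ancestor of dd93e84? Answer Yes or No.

A fast-forward from 1991c63 to dd93e84 is possible iff 1991c63 is an ancestor of dd93e84.
Ancestors of dd93e84: {1991c63, 54c8d6b, 882b811, 883b09d, a957c90, dd93e84, ecc590e}.
1991c63 is among them, so fast-forward is possible.

Yes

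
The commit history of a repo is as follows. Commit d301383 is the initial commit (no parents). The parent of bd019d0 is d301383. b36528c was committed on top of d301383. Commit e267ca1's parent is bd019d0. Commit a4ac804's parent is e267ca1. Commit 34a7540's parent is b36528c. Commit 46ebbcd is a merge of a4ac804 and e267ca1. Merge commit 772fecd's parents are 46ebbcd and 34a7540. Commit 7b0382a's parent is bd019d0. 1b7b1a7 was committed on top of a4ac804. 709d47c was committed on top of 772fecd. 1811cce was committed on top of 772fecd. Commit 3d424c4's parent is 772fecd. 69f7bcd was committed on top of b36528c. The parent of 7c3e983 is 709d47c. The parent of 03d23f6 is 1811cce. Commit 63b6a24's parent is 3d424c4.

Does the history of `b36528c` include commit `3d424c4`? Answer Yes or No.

No

Ancestors of b36528c: {b36528c, d301383}.
3d424c4 is not in that set, so it is not an ancestor of b36528c.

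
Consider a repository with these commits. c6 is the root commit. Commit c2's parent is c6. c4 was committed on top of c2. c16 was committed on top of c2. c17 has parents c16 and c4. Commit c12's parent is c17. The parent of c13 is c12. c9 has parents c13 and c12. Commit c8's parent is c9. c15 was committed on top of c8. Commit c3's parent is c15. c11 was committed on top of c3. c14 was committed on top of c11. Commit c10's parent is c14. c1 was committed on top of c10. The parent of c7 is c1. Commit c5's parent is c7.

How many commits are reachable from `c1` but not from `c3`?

4

Reachable from c1: {c1, c10, c11, c12, c13, c14, c15, c16, c17, c2, c3, c4, c6, c8, c9}.
Reachable from c3: {c12, c13, c15, c16, c17, c2, c3, c4, c6, c8, c9}.
In c1's history but not c3's: {c1, c10, c11, c14} — 4 commits.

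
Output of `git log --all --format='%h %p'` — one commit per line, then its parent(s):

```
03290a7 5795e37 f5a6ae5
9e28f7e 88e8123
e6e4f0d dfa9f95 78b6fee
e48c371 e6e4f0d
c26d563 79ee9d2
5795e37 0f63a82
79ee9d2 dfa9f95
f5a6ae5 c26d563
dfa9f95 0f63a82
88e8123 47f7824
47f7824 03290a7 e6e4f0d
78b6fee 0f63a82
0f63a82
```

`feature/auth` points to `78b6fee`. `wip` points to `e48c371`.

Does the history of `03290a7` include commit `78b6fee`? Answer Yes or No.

Ancestors of 03290a7: {03290a7, 0f63a82, 5795e37, 79ee9d2, c26d563, dfa9f95, f5a6ae5}.
78b6fee is not in that set, so it is not an ancestor of 03290a7.

No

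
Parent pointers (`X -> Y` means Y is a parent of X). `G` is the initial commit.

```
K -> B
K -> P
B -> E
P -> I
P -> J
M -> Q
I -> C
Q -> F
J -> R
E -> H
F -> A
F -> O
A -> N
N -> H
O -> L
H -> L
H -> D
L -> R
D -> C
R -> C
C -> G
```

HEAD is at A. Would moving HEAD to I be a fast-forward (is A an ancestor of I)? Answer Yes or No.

No

A fast-forward from A to I is possible iff A is an ancestor of I.
Ancestors of I: {C, G, I}.
A is not among them, so fast-forward is not possible.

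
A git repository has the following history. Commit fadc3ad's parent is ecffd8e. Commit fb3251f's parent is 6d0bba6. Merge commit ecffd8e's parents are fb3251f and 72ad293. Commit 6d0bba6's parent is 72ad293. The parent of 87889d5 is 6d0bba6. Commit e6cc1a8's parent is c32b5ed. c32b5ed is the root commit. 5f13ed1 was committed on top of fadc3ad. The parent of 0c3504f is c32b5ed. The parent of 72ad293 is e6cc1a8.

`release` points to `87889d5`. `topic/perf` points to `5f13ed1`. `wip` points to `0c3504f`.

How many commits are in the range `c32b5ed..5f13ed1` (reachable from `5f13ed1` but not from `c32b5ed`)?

Reachable from 5f13ed1: {5f13ed1, 6d0bba6, 72ad293, c32b5ed, e6cc1a8, ecffd8e, fadc3ad, fb3251f}.
Reachable from c32b5ed: {c32b5ed}.
In 5f13ed1's history but not c32b5ed's: {5f13ed1, 6d0bba6, 72ad293, e6cc1a8, ecffd8e, fadc3ad, fb3251f} — 7 commits.

7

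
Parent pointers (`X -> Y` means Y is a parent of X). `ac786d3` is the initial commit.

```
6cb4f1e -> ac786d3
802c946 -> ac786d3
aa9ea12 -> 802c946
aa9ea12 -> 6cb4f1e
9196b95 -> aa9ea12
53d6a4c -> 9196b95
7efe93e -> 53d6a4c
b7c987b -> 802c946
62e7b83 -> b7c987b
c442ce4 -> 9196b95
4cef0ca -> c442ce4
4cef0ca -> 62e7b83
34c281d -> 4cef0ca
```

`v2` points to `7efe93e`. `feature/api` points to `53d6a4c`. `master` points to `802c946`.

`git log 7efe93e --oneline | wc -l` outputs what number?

7

Walking parent pointers from 7efe93e: reachable set = {53d6a4c, 6cb4f1e, 7efe93e, 802c946, 9196b95, aa9ea12, ac786d3}.
That is 7 commits.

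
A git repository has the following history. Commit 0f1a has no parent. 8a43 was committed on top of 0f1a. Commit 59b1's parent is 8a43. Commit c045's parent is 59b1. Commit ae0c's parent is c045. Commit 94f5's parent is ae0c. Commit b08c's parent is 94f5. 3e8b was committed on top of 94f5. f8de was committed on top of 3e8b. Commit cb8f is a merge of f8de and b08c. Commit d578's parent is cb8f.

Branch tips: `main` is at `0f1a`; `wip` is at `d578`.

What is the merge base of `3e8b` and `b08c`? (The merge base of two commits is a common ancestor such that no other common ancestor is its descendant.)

94f5

Ancestors of 3e8b: {0f1a, 3e8b, 59b1, 8a43, 94f5, ae0c, c045}.
Ancestors of b08c: {0f1a, 59b1, 8a43, 94f5, ae0c, b08c, c045}.
Common ancestors: {0f1a, 59b1, 8a43, 94f5, ae0c, c045}.
Among these, 94f5 is not an ancestor of any other common ancestor — it is the merge base.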